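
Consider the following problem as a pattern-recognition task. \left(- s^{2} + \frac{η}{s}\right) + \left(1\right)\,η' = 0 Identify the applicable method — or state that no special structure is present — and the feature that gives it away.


Technique: a linear integrating factor — the unknown enters only to the first power against a nonzero forcing term — the integrating-factor template applies directly.


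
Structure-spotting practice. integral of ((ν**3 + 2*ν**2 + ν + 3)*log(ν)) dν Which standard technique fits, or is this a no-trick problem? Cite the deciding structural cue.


Diagnosis: integration by parts — a polynomial next to log(ν): integrate the polynomial, differentiate the log, and the integral simplifies in one pass.


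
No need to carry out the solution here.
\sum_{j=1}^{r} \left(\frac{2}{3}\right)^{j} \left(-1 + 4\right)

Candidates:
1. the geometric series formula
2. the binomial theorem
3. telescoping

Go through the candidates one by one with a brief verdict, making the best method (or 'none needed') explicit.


Diagnosis: the geometric series formula — check a ratio of consecutive terms: it is \frac{2}{3}, independent of the index, so the geometric formula closes the sum.
- the geometric series formula — a fit — the right tool for this form.
- the binomial theorem: no binomial coefficients pair up with complementary powers here.
- telescoping — the summand is not presented as a shifted difference — a telescoping rewrite may exist, but the displayed structure does not offer one.


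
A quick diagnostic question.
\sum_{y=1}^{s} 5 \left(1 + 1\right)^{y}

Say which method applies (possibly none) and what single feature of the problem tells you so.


Verdict: the geometric series formula — consecutive terms stand in a fixed index-free ratio — the geometric sum formula closes it.


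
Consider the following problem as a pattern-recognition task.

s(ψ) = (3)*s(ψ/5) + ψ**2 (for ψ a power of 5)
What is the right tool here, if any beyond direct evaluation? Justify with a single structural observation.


Verdict: the master substitution — the argument shrinks by the factor 5, so measure the index on a logarithmic scale and the recursion becomes a shift.


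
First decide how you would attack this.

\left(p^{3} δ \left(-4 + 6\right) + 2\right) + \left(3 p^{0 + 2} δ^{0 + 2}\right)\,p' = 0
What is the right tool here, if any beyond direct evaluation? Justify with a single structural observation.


Method: the exact-equation method — because the two cross partials coincide, the form is conservative as written — recover its potential in (δ, p).


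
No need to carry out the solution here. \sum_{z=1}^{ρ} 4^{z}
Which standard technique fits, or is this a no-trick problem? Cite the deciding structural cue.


Diagnosis: the geometric series formula — each summand is the previous one scaled by 4; that constant multiplier is itself the geometric structure.


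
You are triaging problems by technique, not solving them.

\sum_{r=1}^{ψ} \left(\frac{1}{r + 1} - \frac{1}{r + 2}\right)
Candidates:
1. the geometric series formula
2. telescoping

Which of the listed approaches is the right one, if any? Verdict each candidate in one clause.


Verdict: telescoping — the generic term is a one-step difference of \frac{1}{r + 1}, so partial sums shortcut to endpoint evaluation.
- the geometric series formula: consecutive terms are not related by a fixed multiplier.
- telescoping — yes — fits the structure here.


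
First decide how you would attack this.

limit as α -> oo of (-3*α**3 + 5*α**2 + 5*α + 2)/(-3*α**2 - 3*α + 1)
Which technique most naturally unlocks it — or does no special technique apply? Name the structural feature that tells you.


Technique: dominant-term comparison — at large α only the top-degree terms survive; compare the leading terms and the limit falls out. As a single quotient, the ∞/∞ shape would yield to repeated differentiation as well — the growth comparison gets there in one look.


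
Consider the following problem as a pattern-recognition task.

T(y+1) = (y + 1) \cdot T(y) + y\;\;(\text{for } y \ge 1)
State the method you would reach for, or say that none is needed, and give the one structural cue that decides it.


Diagnosis: a summation factor — one-term recursion with variable weight y + 1 is solved by product normalization, not by root-finding.


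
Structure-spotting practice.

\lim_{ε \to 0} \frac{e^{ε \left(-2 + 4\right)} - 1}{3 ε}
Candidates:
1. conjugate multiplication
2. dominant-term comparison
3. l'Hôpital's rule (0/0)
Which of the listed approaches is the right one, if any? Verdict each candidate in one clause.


Method: l'Hôpital's rule (0/0) — numerator and denominator both vanish at 0 — a genuine 0/0 form, which is exactly when l'Hôpital applies. A local series expansion at the point resolves it as well; the rule is the packaged version of that step.
- conjugate multiplication — there is no infinity-minus-infinity radical difference to rationalize.
- dominant-term comparison: this is not a rational comparison of growth rates at infinity.
- l'Hôpital's rule (0/0) — applicable, and directly so.


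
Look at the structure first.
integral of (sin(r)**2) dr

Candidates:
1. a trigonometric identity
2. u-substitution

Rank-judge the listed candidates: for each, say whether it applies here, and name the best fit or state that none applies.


Diagnosis: a trigonometric identity — the even trigonometric power sin(r)**2 reduces by a double-angle identity before any integration is attempted.
- a trigonometric identity: yes — fits the structure here.
- u-substitution: no subexpression of the integrand pairs with its own derivative as a factor — individual terms may offer their own substitutions, but any change of variable covering the whole integral would have to be constructed from outside the expression.


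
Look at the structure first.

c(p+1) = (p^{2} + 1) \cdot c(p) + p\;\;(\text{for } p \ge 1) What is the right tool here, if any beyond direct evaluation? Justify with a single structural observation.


Diagnosis: a summation factor — one step of memory with a weight p^{2} + 1 that changes as the index grows — the summation-factor construction is built for this.


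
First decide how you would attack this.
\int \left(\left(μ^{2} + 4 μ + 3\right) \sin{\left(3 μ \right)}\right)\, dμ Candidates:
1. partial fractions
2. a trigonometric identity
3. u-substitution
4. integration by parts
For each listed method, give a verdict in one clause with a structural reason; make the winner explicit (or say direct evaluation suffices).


Best approach: integration by parts — a polynomial μ^{2} + 4 μ + 3 against the kernel \sin{\left(3 μ \right)} is the signature bounded-ladder case for integration by parts.
- partial fractions — the expression is not a ratio of polynomials that decomposes further.
- a trigonometric identity: there is no trigonometric structure whose rewriting would simplify the integrand.
- u-substitution: no subexpression of the integrand pairs with its own derivative as a factor — individual terms may offer their own substitutions, but any change of variable covering the whole integral would have to be constructed from outside the expression.
- integration by parts — applicable, and directly so.


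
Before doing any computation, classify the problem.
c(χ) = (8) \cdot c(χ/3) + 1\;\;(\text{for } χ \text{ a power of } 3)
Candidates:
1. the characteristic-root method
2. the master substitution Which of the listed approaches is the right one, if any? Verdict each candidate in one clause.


Best approach: the master substitution — the argument shrinks by the factor 3, so measure the index on a logarithmic scale and the recursion becomes a shift.
- the characteristic-root method — the recursion divides its index rather than shifting it — outside the constant-shift family the root method covers.
- the master substitution — applicable, and directly so.


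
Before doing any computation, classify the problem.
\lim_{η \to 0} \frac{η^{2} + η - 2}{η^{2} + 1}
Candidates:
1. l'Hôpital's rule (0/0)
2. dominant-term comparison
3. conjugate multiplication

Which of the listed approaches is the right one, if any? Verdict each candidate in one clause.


Verdict: no special technique — no denominator vanishes and nothing blows up at 0: direct substitution is the whole computation.
- l'Hôpital's rule (0/0): substituting the point produces a determinate value, not a 0 over 0 clash.
- dominant-term comparison — no dominant-degree comparison decides it.
- conjugate multiplication — there is no infinity-minus-infinity radical difference to rationalize.


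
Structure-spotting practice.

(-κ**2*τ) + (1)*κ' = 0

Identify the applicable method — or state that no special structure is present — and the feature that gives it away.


Diagnosis: separation of variables — one side of the product carries the independent variable, the other the unknown — the textbook separation shape.


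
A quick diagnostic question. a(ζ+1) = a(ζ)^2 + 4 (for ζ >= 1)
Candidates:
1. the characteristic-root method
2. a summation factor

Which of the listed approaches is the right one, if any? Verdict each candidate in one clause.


Diagnosis: no special technique — the map from one term to the next is curved, not linear, so linear closed-form machinery does not attach.
- the characteristic-root method — the recursion is nonlinear in the sequence values, so no linear-modes ansatz applies.
- a summation factor: no summation factor applies — the rule is not linear in the sequence values.


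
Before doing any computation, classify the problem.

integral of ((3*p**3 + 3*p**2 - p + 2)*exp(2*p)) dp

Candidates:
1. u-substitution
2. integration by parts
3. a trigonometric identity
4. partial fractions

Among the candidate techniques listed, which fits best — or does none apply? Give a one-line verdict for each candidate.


Technique: integration by parts — 3*p**3 + 3*p**2 - p + 2 dies after finitely many derivatives while exp(2*p) cycles under integration — the tabular/parts setup.
- u-substitution — no subexpression of the integrand serves as a whole-integral substitution inner — individual terms may offer their own, but none carries its derivative as a factor of the full integrand; a working change of variable would have to be constructed from outside the expression.
- integration by parts: a fit — the right tool for this form.
- a trigonometric identity — with no trigonometric functions present, identity rewriting has no target.
- partial fractions: there is no rational-function structure to decompose.


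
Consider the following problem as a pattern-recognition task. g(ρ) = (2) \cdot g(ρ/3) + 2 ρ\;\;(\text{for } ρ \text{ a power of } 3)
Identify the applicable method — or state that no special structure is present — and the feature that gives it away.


Technique: the master substitution — the argument contracts 3-fold per step: reindex ρ exponentially and solve the linear recurrence in the new index.


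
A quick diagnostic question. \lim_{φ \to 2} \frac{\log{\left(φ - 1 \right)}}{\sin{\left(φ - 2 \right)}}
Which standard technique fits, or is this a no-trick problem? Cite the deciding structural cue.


Method: l'Hôpital's rule (0/0) — the 0/0 form at 2 is the signature situation for l'Hôpital's rule. The standard small-argument limits would also carry it; the rule is the systematic route.


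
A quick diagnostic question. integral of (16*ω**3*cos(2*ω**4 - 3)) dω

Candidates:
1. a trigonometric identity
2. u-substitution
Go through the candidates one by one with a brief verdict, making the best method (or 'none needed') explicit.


Verdict: u-substitution — spotting that 16*ω**3 is a constant multiple of the derivative of 2*ω**4 - 3 is the key observation — substitute u = 2*ω**4 - 3 and the integral becomes one-dimensional in u.
- a trigonometric identity — the trigonometric factor has no even power to reduce and no cross-frequency product to convert — the standard power-reduction and product-to-sum identities do not engage it.
- u-substitution — applies; the problem has the shape this method handles.


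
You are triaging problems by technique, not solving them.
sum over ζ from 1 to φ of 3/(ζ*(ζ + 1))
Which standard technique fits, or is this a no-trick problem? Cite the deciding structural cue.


Diagnosis: telescoping — the summand 3/(ζ*(ζ + 1)) decomposes into fractions whose poles differ by an integer shift — the series collapses.


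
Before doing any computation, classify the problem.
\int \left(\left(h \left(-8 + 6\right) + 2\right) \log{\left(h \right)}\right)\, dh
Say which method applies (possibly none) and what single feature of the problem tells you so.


Best approach: integration by parts — the logarithm \log{\left(h \right)} wants to be differentiated, not integrated; parts makes that legal.


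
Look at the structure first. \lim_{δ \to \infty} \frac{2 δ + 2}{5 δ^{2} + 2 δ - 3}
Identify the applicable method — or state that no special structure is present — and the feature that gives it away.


Technique: dominant-term comparison — divide by the highest power of δ present: lower-order terms vanish and the dominant ratio remains. Differentiating the expression as a single quotient would eventually settle it as well; matching dominant growth settles it immediately.


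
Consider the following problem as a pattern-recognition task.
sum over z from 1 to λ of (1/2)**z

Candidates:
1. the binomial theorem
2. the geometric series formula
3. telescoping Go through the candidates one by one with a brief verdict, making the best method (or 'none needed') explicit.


Diagnosis: the geometric series formula — each summand is the previous one scaled by 1/2; that constant multiplier is itself the geometric structure.
- the binomial theorem: there is no pair of bases whose matched powers would reassemble into a single binomial power.
- the geometric series formula — yes — fits the structure here.
- telescoping: as presented, consecutive terms share no shifted copy to cancel against — no rewrite is on display to change that.


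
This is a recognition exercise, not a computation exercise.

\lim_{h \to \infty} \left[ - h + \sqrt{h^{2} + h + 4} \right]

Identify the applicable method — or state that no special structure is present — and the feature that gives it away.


Method: conjugate multiplication — \sqrt{h^{2} + h + 4} and h both blow up, but their difference is tame once the conjugate rationalizes it.


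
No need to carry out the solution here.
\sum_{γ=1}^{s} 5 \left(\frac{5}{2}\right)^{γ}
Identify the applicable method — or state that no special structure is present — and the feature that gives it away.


Method: the geometric series formula — the ratio of consecutive terms is the constant \frac{5}{2}, independent of the index — a geometric sum.


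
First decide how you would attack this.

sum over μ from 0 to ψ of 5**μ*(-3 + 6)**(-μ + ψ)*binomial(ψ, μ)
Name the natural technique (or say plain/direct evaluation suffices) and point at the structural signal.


Diagnosis: the binomial theorem — binomial coefficients against complementary powers of 5 and (-3 + 6): recognize the binomial expansion and resum.


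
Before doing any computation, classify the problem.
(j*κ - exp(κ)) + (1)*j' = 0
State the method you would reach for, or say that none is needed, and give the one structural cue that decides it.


Method: a linear integrating factor — linear in the unknown with genuine forcing: multiply through by the exponential of the integrated coefficient and the left side closes into one derivative.


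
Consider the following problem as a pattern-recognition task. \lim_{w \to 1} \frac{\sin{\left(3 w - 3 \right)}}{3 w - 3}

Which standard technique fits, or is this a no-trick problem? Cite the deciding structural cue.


Best approach: l'Hôpital's rule (0/0) — both numerator and denominator vanish at 1: the genuine 0/0 indeterminate that l'Hôpital exists for. Expanding numerator and denominator to first order gives the same value — the rule automates exactly that.


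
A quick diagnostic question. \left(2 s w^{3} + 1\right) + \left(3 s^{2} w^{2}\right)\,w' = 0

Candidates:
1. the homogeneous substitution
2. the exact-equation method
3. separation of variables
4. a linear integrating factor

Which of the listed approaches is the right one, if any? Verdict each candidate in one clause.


Method: the exact-equation method — d/dw of 2 s w^{3} + 1 equals d/ds of 3 s^{2} w^{2}: the form is a total differential of one potential — integrate it exactly.
- the homogeneous substitution — rescaling both variables together changes the slope, so no ratio substitution collapses it.
- the exact-equation method — applicable, and directly so.
- separation of variables: the two dependences do not factor apart.
- a linear integrating factor — the unknown enters nonlinearly (through a power, a denominator, or a transcendental function), which the linear integrating-factor recipe cannot absorb as-is — any repair would come from a preliminary substitution, not the factor.


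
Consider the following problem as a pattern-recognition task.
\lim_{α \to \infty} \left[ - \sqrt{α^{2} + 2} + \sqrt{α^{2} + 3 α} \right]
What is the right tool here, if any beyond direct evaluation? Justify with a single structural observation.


Best approach: conjugate multiplication — two divergent pieces with a minus sign between them and a radical in the mix: rationalize \sqrt{α^{2} + 3 α} - \sqrt{α^{2} + 2} before any limit law applies.


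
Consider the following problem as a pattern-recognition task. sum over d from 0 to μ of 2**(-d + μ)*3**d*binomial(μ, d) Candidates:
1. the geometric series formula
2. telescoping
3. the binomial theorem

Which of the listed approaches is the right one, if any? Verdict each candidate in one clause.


Verdict: the binomial theorem — binomial coefficients against complementary powers of 3 and 2: recognize the binomial expansion and resum.
- the geometric series formula — there is no constant term-to-term ratio.
- telescoping — the summand is not presented as a shifted difference — a telescoping rewrite may exist, but the displayed structure does not offer one.
- the binomial theorem — a fit — the right tool for this form.


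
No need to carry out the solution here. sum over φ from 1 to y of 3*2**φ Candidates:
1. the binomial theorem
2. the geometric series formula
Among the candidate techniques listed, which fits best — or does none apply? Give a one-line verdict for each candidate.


Diagnosis: the geometric series formula — each term is 2 times the previous one, so the geometric-series formula applies directly.
- the binomial theorem — the terms lack the binomial-coefficient-weighted complementary-power pattern of an expansion.
- the geometric series formula: yes — fits the structure here.


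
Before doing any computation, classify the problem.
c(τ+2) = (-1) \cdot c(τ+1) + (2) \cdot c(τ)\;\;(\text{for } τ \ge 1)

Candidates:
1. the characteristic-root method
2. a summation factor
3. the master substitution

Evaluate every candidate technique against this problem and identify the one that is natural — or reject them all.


Method: the characteristic-root method — the recurrence treats every index alike (constant coefficients, no forcing) — precisely the regime where r^τ trials close it.
- the characteristic-root method: applicable, and directly so.
- a summation factor: a summation factor telescopes one-step recursions; this one carries higher-order memory.
- the master substitution: there is no divide-the-index recursive argument.


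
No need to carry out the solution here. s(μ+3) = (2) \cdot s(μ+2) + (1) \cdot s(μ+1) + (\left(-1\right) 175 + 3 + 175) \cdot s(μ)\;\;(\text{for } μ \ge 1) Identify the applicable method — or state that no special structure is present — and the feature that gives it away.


Method: the characteristic-root method — the recurrence treats every index alike (constant coefficients, no forcing) — precisely the regime where r^μ trials close it.


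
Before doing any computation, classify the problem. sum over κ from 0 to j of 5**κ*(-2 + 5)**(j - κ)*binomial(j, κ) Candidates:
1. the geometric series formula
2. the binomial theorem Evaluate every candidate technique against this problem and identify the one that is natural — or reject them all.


Diagnosis: the binomial theorem — the binomial coefficients weight matched powers of 5 and (-2 + 5), which is exactly the expansion of a binomial power.
- the geometric series formula — consecutive terms are not related by a fixed multiplier.
- the binomial theorem — yes, a natural case for it.


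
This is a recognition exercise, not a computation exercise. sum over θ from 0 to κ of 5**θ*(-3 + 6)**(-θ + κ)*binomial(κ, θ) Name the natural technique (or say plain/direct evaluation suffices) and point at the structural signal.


Method: the binomial theorem — binomial coefficients against complementary powers of 5 and (-3 + 6): recognize the binomial expansion and resum.


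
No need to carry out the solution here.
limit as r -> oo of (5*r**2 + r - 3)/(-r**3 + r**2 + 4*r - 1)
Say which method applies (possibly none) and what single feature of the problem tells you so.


Best approach: dominant-term comparison — divide through by the highest power of r; every lower-order term dies and the dominant terms decide the limit. Viewed as a single quotient this is an ∞/∞ form — an at-infinity application of l'Hôpital's rule would also resolve it; comparing leading growth reads the answer without differentiating.


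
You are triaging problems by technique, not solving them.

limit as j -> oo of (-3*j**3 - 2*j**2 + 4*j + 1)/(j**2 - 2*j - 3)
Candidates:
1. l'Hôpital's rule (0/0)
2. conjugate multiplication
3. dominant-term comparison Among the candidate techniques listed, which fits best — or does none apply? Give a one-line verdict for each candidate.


Best approach: dominant-term comparison — divide by the highest power of j present: lower-order terms vanish and the dominant ratio remains.
- l'Hôpital's rule (0/0) — viewed as a single quotient this runs to ∞/∞, not the 0/0 clash this candidate addresses; an at-infinity variant of the rule would resolve it, but comparing leading growth reads the answer without differentiating.
- conjugate multiplication: there is no infinity-minus-infinity radical difference to rationalize.
- dominant-term comparison: yes, a natural case for it.


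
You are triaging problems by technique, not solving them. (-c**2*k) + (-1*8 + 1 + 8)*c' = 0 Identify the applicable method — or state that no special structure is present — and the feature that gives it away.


Method: separation of variables — separating collects all c-dependence with the derivative and leaves all k-dependence opposite: variables separate.


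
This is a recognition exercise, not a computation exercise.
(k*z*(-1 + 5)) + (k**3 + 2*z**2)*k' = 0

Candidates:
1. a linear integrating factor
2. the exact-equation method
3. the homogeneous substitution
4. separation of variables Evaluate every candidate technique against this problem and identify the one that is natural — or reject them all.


Method: the exact-equation method — equality of cross partials is the green light — assemble the potential function term by term.
- a linear integrating factor — a nonlinear term in the unknown puts this outside the integrating-factor template.
- the exact-equation method — yes — fits the structure here.
- the homogeneous substitution: the ratio substitution does not collapse this equation.
- separation of variables — the two dependences do not factor apart.


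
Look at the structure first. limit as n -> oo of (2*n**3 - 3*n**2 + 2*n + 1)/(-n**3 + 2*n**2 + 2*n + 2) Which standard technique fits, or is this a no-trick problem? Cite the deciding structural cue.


Technique: dominant-term comparison — divide through by the highest power of n; every lower-order term dies and the dominant terms decide the limit. As a single quotient, the ∞/∞ shape would yield to repeated differentiation as well — the growth comparison gets there in one look.


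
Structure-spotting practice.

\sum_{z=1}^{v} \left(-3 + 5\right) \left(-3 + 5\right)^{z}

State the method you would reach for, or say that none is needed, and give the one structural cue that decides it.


Method: the geometric series formula — consecutive terms stand in a fixed index-free ratio — the geometric sum formula closes it.


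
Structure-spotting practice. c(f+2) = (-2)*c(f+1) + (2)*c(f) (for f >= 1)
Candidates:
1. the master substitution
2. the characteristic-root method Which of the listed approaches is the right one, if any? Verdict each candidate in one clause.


Verdict: the characteristic-root method — every coefficient is a fixed number and the forcing is zero — substitute r^f and read off the root equation.
- the master substitution: the recursion shifts the index rather than dividing it.
- the characteristic-root method: a fit — the right tool for this form.


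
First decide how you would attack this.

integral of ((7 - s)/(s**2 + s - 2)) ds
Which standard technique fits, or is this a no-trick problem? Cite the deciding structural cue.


Method: partial fractions — the bottom factors while the top stays lower-degree — split into simple fractions and integrate piece by piece.


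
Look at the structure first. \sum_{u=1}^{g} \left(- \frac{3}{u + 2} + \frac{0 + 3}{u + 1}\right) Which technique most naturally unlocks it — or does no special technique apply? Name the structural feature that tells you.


Verdict: telescoping — the generic term is a one-step difference of \frac{0 + 3}{u + 1}, so partial sums shortcut to endpoint evaluation.


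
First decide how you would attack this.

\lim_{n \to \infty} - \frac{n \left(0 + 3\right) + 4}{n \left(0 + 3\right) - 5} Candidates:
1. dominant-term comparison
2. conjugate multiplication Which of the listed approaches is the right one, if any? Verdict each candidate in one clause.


Verdict: dominant-term comparison — as n grows, only the highest-degree terms matter — compare leading terms and read the limit off.
- dominant-term comparison — a fit — the right tool for this form.
- conjugate multiplication — there is no infinity-minus-infinity radical difference to rationalize.


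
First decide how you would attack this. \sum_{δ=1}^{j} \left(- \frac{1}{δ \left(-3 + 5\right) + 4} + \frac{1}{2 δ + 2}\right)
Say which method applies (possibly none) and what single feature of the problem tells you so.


Method: telescoping — difference-of-shifts structure (each term adds \frac{1}{2 δ + 2}, then subtracts its one-index-advanced value, which the following term adds back) leaves only the first and last pieces standing.


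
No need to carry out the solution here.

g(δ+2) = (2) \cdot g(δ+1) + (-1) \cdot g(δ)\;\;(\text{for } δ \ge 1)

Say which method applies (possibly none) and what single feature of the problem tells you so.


Verdict: the characteristic-root method — the recurrence treats every index alike (constant coefficients, no forcing) — precisely the regime where r^δ trials close it.


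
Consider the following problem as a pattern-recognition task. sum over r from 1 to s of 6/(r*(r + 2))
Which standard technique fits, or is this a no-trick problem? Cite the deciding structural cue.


Best approach: telescoping — split 6/(r*(r + 2)) by partial fractions and the pieces are one function at shifted arguments — interior terms cancel.


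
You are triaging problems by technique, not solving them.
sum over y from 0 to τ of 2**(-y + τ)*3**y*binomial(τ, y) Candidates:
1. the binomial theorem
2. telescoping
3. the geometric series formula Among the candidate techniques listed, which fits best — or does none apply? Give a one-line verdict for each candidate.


Verdict: the binomial theorem — terms weighting binomial(τ, y) against matched powers of 3 and 2 reassemble into (3 + 2)^τ by the binomial theorem.
- the binomial theorem — applies; the problem has the shape this method handles.
- telescoping: the terms as presented offer no neighboring cancellation — a telescoping rewrite may exist, but the displayed structure does not hand one over.
- the geometric series formula — dividing successive terms gives an index-dependent quantity, not a constant.


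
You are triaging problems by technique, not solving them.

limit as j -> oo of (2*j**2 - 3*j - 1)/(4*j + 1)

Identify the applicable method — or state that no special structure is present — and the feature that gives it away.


Best approach: dominant-term comparison — at large j only the top-degree terms survive; compare the leading terms and the limit falls out. Viewed as a single quotient this is an ∞/∞ form — an at-infinity application of l'Hôpital's rule would also resolve it; comparing leading growth reads the answer without differentiating.


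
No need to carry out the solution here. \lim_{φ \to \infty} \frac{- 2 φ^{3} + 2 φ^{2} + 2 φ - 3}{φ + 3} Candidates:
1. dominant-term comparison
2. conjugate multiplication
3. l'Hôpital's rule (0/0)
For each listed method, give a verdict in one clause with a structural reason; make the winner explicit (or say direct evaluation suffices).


Technique: dominant-term comparison — divide through by the highest power of φ; every lower-order term dies and the dominant terms decide the limit.
- dominant-term comparison: applicable, and directly so.
- conjugate multiplication — the conjugate move applies to radical differences, which this is not.
- l'Hôpital's rule (0/0) — viewed as a single quotient this runs to ∞/∞, not the 0/0 clash this candidate addresses; an at-infinity variant of the rule would resolve it, but comparing leading growth reads the answer without differentiating.


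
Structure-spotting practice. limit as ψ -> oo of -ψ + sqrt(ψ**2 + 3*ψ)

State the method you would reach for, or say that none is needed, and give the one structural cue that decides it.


Best approach: conjugate multiplication — two divergent pieces with a minus sign between them and a radical in the mix: rationalize sqrt(ψ**2 + 3*ψ) - ψ before any limit law applies.


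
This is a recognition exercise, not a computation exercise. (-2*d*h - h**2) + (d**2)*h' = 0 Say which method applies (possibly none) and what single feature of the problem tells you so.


Method: the homogeneous substitution — the slope is degree-zero homogeneous: the ratio substitution v = h/d collapses it. Rearranged, this also fits the Bernoulli template directly; the homogeneous substitution reads the structure without the rearrangement.


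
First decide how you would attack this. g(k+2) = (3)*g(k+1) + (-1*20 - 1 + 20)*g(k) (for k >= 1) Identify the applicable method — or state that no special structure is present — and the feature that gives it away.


Diagnosis: the characteristic-root method — fixed numeric weights on consecutive terms and no forcing term added: the root method in its home territory.


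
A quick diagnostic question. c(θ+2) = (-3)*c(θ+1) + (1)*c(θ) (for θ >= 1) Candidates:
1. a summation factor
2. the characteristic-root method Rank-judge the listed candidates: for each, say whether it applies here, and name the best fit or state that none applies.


Method: the characteristic-root method — the recurrence is linear and homogeneous with constant coefficients, so the ansatz r^θ turns it into a polynomial equation for r.
- a summation factor — the recurrence reaches back more than one step, outside the first-order family a summation factor normalizes.
- the characteristic-root method — applicable, and directly so.


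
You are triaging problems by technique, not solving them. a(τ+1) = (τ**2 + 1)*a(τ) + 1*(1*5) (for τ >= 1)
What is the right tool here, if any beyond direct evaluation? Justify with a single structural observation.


Diagnosis: a summation factor — first-order linear but the coefficient τ**2 + 1 moves with the index — divide by the cumulative product and telescope.


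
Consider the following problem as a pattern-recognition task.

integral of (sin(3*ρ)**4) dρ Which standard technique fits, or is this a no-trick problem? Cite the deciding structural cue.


Technique: a trigonometric identity — the even exponent on sin(3*ρ)**4 signals one move: rewrite via cos of the doubled angle.


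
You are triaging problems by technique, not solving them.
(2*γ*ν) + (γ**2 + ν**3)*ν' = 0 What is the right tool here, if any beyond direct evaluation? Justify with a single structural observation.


Best approach: the exact-equation method — the mixed-partials test passes for 2*γ*ν and γ**2 + ν**3, so a potential function exists as presented.


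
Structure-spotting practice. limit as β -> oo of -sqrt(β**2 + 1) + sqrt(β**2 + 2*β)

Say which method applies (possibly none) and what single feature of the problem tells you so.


Technique: conjugate multiplication — two divergent pieces with a minus sign between them and a radical in the mix: rationalize sqrt(β**2 + 2*β) - sqrt(β**2 + 1) before any limit law applies.


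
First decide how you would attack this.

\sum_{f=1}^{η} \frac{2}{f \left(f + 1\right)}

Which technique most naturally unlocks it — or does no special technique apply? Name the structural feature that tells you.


Diagnosis: telescoping — after splitting \frac{2}{f \left(f + 1\right)} into partial fractions, the pieces are shifted copies of one function and cancel telescopically.


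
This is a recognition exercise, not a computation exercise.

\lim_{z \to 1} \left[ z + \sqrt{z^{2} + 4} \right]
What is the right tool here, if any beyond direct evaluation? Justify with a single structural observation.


Diagnosis: no special technique — no denominator vanishes and nothing blows up at 1: direct substitution is the whole computation.


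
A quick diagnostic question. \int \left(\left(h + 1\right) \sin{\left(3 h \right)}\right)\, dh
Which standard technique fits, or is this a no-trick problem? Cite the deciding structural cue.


Diagnosis: integration by parts — h + 1 dies after finitely many derivatives while \sin{\left(3 h \right)} cycles under integration — the tabular/parts setup.


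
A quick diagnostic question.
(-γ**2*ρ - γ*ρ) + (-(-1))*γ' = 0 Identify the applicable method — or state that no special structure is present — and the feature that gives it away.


Diagnosis: separation of variables — separating collects all γ-dependence with the derivative and leaves all ρ-dependence opposite: variables separate. A Bernoulli substitution applies to this equation as given; separation takes the same equation in its displayed form.


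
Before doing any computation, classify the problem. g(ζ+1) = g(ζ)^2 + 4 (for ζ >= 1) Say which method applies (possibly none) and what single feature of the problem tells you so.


Verdict: no special technique — the recurrence is nonlinear in the sequence terms; no linear-recurrence method fits it as written — one iterates or studies it directly.


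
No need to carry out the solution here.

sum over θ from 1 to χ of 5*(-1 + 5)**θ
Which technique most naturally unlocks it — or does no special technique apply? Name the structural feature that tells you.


Verdict: the geometric series formula — consecutive terms stand in a fixed index-free ratio — the geometric sum formula closes it.


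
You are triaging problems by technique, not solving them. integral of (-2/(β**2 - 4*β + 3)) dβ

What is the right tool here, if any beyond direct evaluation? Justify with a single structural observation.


Verdict: partial fractions — the denominator β**2 - 4*β + 3 factors, so the quotient decomposes into elementary partial fractions term by term.


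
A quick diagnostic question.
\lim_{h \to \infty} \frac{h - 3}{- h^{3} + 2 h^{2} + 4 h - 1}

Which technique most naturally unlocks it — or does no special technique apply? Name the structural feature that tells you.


Method: dominant-term comparison — divide by the highest power of h present: lower-order terms vanish and the dominant ratio remains. As a single quotient, the ∞/∞ shape would yield to repeated differentiation as well — the growth comparison gets there in one look.


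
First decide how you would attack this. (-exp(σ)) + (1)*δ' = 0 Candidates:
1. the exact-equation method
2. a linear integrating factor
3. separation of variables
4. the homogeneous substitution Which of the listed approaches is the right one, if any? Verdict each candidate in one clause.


Method: no special technique — solved for the derivative, δ never appears on the right — this is a direct integration in σ, not a differential-equations problem at heart.
- the exact-equation method: the unknown never enters the equation — exactness holds emptily, with nothing for the method to add.
- a linear integrating factor: with the unknown absent the integrating factor is a formality; direct integration is the working structure.
- separation of variables: any separation here is vacuous (nothing depends on the unknown); direct integration is the honest label.
- the homogeneous substitution: the slope is not a function of the ratio of the variables alone.


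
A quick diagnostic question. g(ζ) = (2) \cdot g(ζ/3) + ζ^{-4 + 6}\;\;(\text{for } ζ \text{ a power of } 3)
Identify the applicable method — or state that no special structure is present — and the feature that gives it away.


Technique: the master substitution — treat m = log base 3 of ζ as the new clock: one recursion step advances m by one while ζ scales by 3.


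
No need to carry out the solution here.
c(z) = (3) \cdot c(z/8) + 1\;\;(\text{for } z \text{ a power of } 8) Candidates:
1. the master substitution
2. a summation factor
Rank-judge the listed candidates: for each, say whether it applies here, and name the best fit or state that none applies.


Technique: the master substitution — the argument contracts 8-fold per step: reindex z exponentially and solve the linear recurrence in the new index.
- the master substitution: yes — fits the structure here.
- a summation factor — the recursion divides its index rather than shifting it — there is no previous-term chain for a summation factor to telescope.


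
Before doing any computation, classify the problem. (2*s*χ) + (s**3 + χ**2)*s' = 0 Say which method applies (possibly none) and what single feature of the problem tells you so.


Verdict: the exact-equation method — take the mixed partials of 2*s*χ and s**3 + χ**2: they are equal, which certifies an exact differential.


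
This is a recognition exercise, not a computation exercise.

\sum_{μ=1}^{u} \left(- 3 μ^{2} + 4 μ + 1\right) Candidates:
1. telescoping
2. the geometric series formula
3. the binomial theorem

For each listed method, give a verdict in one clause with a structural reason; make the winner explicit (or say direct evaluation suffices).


Technique: no special technique — every summand is a constant multiple of a power of μ — apply the standard power-sum identities one degree at a time.
- telescoping: computed from the summand as displayed, the partial sums build up without the pairwise collapse telescoping exploits.
- the geometric series formula — the term-to-term ratio changes with the index, so the geometric formula cannot close it.
- the binomial theorem — the summand does not match any term pattern of an expanded binomial power.


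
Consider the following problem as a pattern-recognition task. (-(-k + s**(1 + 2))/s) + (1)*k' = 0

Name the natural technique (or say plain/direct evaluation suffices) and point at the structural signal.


Method: a linear integrating factor — linear in the unknown with genuine forcing: multiply through by the exponential of the integrated coefficient and the left side closes into one derivative.
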